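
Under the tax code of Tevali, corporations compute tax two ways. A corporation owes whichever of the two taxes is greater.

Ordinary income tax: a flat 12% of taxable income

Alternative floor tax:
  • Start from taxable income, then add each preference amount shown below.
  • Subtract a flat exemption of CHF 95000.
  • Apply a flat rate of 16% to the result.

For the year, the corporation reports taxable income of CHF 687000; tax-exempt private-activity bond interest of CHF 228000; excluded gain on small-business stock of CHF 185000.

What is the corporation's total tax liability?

CHF 160800

Alternative floor tax:
  Adjusted income: CHF 687000 + CHF 228000 + CHF 185000 = CHF 1100000
  Less exemption CHF 95000 → base CHF 1005000
  CHF 1005000 × 16% = CHF 160800

Ordinary income tax:
  CHF 687000 × 12% = CHF 82440

CHF 160800 > CHF 82440, so the alternative floor tax is the binding amount.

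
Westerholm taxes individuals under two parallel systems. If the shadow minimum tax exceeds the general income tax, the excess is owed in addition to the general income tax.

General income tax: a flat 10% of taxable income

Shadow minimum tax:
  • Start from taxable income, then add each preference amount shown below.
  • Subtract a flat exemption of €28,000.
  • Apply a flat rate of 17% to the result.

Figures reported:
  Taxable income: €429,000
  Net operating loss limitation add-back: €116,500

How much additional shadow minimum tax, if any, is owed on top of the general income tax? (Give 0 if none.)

Shadow minimum tax:
  Adjusted income: €429,000 + €116,500 = €545,500
  Less exemption €28,000 → base €517,500
  €517,500 × 17% = €87,975

General income tax:
  €429,000 × 10% = €42,900

Excess of shadow minimum tax over general income tax: €87,975 − €42,900 = €45,075.

€45,075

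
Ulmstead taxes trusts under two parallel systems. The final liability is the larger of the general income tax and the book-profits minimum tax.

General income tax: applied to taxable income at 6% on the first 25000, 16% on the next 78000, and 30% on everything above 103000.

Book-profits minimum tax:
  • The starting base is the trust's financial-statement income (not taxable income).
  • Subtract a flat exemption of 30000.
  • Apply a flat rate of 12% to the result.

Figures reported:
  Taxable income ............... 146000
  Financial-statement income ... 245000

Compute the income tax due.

26880

General income tax:
  25000 × 6% = 1500
  78000 × 16% = 12480
  43000 × 30% = 12900
  → 26880

Book-profits minimum tax:
  Base (financial-statement income): 245000
  Less exemption 30000 → base 215000
  215000 × 12% = 25800

26880 > 25800, so the general income tax governs.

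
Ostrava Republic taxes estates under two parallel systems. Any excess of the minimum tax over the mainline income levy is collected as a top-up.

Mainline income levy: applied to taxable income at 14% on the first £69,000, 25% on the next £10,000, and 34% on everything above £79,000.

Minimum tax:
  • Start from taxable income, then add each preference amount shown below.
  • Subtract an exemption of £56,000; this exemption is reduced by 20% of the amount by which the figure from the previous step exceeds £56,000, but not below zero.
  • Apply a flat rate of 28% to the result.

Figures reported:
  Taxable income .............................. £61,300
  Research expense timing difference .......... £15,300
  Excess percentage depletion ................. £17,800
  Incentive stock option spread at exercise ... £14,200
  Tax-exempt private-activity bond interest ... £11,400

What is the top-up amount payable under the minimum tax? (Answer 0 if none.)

Mainline income levy:
  £61,300 × 14% = £8,582

Minimum tax:
  Adjusted income: £61,300 + £15,300 + £17,800 + £14,200 + £11,400 = £120,000
  Exemption: £56,000 − 20% × (£120,000 − £56,000) = £56,000 − £12,800 = £43,200
  Base: £120,000 − £43,200 = £76,800
  £76,800 × 28% = £21,504

Excess of minimum tax over mainline income levy: £21,504 − £8,582 = £12,922.

£12,922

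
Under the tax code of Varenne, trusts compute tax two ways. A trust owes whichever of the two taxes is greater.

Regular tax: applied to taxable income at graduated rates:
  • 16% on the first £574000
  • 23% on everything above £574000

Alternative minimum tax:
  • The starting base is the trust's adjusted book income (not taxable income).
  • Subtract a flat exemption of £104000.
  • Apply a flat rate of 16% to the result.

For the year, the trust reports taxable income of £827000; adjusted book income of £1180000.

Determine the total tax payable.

£172160

Regular tax:
  £574000 × 16% = £91840
  £253000 × 23% = £58190
  → £150030

Alternative minimum tax:
  Base (adjusted book income): £1180000
  Less exemption £104000 → base £1076000
  £1076000 × 16% = £172160

£172160 > £150030, so the alternative minimum tax is the binding amount.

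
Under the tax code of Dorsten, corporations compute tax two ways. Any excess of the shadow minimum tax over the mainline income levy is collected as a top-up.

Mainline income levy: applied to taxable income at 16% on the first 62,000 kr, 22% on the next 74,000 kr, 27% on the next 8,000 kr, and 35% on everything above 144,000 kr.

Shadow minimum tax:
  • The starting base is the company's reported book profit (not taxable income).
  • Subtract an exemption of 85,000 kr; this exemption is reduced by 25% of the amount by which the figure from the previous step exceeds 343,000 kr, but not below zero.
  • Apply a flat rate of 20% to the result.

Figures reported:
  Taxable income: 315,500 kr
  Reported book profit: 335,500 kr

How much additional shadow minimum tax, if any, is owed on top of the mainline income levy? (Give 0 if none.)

0 kr

Mainline income levy:
  62,000 kr × 16% = 9,920 kr
  74,000 kr × 22% = 16,280 kr
  8,000 kr × 27% = 2,160 kr
  171,500 kr × 35% = 60,025 kr
  → 88,385 kr

Shadow minimum tax:
  Base (reported book profit): 335,500 kr
  Exemption: 335,500 kr ≤ 343,000 kr, so full 85,000 kr applies
  Base: 335,500 kr − 85,000 kr = 250,500 kr
  250,500 kr × 20% = 50,100 kr

50,100 kr ≤ 88,385 kr, so no add-on is due.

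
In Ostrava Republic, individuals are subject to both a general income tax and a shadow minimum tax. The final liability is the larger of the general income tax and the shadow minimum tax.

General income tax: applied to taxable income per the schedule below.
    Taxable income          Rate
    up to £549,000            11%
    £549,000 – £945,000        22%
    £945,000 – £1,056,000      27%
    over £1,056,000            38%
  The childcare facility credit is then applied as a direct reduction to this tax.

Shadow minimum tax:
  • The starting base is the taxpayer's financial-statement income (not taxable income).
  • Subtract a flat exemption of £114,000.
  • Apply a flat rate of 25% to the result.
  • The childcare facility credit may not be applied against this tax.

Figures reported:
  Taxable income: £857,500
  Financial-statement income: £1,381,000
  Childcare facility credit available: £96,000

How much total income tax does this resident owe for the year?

£316,750

General income tax:
  £549,000 × 11% = £60,390
  £308,500 × 22% = £67,870
  → £128,260
  Less childcare facility credit £96,000 → £32,260

Shadow minimum tax:
  Base (financial-statement income): £1,381,000
  Less exemption £114,000 → base £1,267,000
  £1,267,000 × 25% = £316,750

£316,750 > £32,260, so the shadow minimum tax is the binding amount.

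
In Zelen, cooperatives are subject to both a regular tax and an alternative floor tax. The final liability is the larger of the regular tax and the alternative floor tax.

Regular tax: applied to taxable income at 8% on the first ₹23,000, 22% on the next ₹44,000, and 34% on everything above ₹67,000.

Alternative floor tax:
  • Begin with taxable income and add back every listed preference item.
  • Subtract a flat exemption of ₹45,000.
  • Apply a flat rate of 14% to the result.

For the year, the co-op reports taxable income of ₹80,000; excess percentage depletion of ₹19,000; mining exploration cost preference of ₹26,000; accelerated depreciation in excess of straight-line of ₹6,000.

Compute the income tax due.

₹15,940

Alternative floor tax:
  Adjusted income: ₹80,000 + ₹19,000 + ₹26,000 + ₹6,000 = ₹131,000
  Less exemption ₹45,000 → base ₹86,000
  ₹86,000 × 14% = ₹12,040

Regular tax:
  ₹23,000 × 8% = ₹1,840
  ₹44,000 × 22% = ₹9,680
  ₹13,000 × 34% = ₹4,420
  → ₹15,940

₹15,940 > ₹12,040, so the regular tax governs.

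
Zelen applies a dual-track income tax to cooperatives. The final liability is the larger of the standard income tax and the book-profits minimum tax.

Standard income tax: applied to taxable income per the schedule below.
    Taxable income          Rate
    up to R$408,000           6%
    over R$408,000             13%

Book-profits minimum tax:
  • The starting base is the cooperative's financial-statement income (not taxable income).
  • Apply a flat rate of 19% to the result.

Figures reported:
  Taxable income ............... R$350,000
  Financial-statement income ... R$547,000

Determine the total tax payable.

Standard income tax:
  R$350,000 × 6% = R$21,000

Book-profits minimum tax:
  Base (financial-statement income): R$547,000
  R$547,000 × 19% = R$103,930

R$103,930 > R$21,000, so the book-profits minimum tax is the binding amount.

R$103,930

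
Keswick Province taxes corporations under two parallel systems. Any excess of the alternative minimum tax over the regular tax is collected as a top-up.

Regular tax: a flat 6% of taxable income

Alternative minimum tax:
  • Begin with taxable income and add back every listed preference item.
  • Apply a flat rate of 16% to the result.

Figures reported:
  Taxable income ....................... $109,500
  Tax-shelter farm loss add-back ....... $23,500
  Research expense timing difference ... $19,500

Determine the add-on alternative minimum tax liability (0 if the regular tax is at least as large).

Regular tax:
  $109,500 × 6% = $6,570

Alternative minimum tax:
  Adjusted income: $109,500 + $23,500 + $19,500 = $152,500
  $152,500 × 16% = $24,400

Excess of alternative minimum tax over regular tax: $24,400 − $6,570 = $17,830.

$17,830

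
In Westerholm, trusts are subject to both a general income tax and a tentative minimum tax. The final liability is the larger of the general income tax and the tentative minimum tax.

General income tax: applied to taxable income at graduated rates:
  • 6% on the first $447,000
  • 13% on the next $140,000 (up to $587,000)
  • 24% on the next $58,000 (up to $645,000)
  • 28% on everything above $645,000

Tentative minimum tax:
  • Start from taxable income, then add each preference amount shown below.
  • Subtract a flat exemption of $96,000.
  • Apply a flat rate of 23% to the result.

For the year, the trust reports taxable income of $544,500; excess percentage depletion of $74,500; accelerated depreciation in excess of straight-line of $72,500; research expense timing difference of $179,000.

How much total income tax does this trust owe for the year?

$178,135

General income tax:
  $447,000 × 6% = $26,820
  $97,500 × 13% = $12,675
  → $39,495

Tentative minimum tax:
  Adjusted income: $544,500 + $74,500 + $72,500 + $179,000 = $870,500
  Less exemption $96,000 → base $774,500
  $774,500 × 23% = $178,135

$178,135 > $39,495, so the tentative minimum tax is the binding amount.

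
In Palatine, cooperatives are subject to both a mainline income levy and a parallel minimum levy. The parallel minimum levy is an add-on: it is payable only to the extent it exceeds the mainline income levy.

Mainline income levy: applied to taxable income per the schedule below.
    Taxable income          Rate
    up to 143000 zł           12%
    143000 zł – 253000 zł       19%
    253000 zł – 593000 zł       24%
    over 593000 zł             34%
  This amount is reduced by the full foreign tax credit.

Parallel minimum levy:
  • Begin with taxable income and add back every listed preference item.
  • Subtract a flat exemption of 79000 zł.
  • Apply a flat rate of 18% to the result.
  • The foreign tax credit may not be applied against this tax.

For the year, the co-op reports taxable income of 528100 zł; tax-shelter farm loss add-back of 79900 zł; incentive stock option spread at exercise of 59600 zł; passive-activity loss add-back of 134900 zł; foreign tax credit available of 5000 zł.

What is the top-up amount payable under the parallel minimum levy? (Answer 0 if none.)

Mainline income levy:
  143000 zł × 12% = 17160 zł
  110000 zł × 19% = 20900 zł
  275100 zł × 24% = 66024 zł
  → 104084 zł
  Less foreign tax credit 5000 zł → 99084 zł

Parallel minimum levy:
  Adjusted income: 528100 zł + 79900 zł + 59600 zł + 134900 zł = 802500 zł
  Less exemption 79000 zł → base 723500 zł
  723500 zł × 18% = 130230 zł

Excess of parallel minimum levy over mainline income levy: 130230 zł − 99084 zł = 31146 zł.

31146 zł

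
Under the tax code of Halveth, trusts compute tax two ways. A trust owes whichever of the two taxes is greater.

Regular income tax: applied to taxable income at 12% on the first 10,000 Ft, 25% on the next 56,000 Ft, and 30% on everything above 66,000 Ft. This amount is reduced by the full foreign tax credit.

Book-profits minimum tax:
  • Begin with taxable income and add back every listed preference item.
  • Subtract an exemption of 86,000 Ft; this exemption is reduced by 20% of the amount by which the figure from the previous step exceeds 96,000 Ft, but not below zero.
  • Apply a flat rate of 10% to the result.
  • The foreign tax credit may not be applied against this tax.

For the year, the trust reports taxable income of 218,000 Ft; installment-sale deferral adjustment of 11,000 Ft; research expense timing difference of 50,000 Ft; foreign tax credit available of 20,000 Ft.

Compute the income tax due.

Book-profits minimum tax:
  Adjusted income: 218,000 Ft + 11,000 Ft + 50,000 Ft = 279,000 Ft
  Exemption: 86,000 Ft − 20% × (279,000 Ft − 96,000 Ft) = 86,000 Ft − 36,600 Ft = 49,400 Ft
  Base: 279,000 Ft − 49,400 Ft = 229,600 Ft
  229,600 Ft × 10% = 22,960 Ft

Regular income tax:
  10,000 Ft × 12% = 1,200 Ft
  56,000 Ft × 25% = 14,000 Ft
  152,000 Ft × 30% = 45,600 Ft
  → 60,800 Ft
  Less foreign tax credit 20,000 Ft → 40,800 Ft

40,800 Ft > 22,960 Ft, so the regular income tax governs.

40,800 Ft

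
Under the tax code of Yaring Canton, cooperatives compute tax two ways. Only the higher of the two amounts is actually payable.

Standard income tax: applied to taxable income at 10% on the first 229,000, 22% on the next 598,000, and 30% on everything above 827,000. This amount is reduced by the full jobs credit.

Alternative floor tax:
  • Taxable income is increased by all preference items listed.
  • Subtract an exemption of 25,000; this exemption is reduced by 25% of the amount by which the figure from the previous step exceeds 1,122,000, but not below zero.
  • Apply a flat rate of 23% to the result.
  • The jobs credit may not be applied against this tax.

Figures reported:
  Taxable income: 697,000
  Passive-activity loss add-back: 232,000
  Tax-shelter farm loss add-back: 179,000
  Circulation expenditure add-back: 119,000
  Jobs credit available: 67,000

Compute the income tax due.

Alternative floor tax:
  Adjusted income: 697,000 + 232,000 + 179,000 + 119,000 = 1,227,000
  Exemption: 25% × (1,227,000 − 1,122,000) = 26,250 ≥ 25,000, so the exemption is fully phased out
  Base: 1,227,000 − 0 = 1,227,000
  1,227,000 × 23% = 282,210

Standard income tax:
  229,000 × 10% = 22,900
  468,000 × 22% = 102,960
  → 125,860
  Less jobs credit 67,000 → 58,860

282,210 > 58,860, so the alternative floor tax is the binding amount.

282,210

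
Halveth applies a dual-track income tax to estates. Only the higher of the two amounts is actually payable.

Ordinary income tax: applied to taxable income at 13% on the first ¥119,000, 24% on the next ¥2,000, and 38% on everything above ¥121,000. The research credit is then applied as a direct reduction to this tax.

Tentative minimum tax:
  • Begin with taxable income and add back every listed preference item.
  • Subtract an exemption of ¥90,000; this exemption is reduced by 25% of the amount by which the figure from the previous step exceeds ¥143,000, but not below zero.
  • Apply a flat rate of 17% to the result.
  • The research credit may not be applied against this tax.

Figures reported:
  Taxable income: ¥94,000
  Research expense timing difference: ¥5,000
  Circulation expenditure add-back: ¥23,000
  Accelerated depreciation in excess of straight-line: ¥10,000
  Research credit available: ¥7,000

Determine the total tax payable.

Tentative minimum tax:
  Adjusted income: ¥94,000 + ¥5,000 + ¥23,000 + ¥10,000 = ¥132,000
  Exemption: ¥132,000 ≤ ¥143,000, so full ¥90,000 applies
  Base: ¥132,000 − ¥90,000 = ¥42,000
  ¥42,000 × 17% = ¥7,140

Ordinary income tax:
  ¥94,000 × 13% = ¥12,220
  Less research credit ¥7,000 → ¥5,220

¥7,140 > ¥5,220, so the tentative minimum tax is the binding amount.

¥7,140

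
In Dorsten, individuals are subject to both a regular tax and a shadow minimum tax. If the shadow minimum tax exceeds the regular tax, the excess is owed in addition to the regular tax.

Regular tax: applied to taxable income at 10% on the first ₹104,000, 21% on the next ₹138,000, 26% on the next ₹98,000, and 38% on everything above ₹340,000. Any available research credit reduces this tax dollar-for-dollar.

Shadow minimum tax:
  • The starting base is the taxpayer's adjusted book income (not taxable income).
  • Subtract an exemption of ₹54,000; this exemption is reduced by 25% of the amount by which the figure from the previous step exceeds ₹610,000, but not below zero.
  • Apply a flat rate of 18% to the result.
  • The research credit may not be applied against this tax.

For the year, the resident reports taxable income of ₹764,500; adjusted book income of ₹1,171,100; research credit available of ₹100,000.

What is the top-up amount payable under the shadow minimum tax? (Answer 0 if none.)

₹84,628

Shadow minimum tax:
  Base (adjusted book income): ₹1,171,100
  Exemption: 25% × (₹1,171,100 − ₹610,000) = ₹140,275 ≥ ₹54,000, so the exemption is fully phased out
  Base: ₹1,171,100 − ₹0 = ₹1,171,100
  ₹1,171,100 × 18% = ₹210,798

Regular tax:
  ₹104,000 × 10% = ₹10,400
  ₹138,000 × 21% = ₹28,980
  ₹98,000 × 26% = ₹25,480
  ₹424,500 × 38% = ₹161,310
  → ₹226,170
  Less research credit ₹100,000 → ₹126,170

Excess of shadow minimum tax over regular tax: ₹210,798 − ₹126,170 = ₹84,628.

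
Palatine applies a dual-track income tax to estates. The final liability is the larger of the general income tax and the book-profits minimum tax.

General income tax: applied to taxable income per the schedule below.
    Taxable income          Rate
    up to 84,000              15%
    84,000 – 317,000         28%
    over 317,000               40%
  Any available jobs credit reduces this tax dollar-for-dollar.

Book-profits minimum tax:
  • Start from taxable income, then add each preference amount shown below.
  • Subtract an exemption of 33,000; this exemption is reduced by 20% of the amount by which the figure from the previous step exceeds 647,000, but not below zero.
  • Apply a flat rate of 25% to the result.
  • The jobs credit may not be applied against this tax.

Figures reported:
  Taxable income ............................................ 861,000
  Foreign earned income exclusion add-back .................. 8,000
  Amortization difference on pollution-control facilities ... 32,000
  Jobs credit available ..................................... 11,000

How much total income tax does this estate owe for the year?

284,440

Book-profits minimum tax:
  Adjusted income: 861,000 + 8,000 + 32,000 = 901,000
  Exemption: 20% × (901,000 − 647,000) = 50,800 ≥ 33,000, so the exemption is fully phased out
  Base: 901,000 − 0 = 901,000
  901,000 × 25% = 225,250

General income tax:
  84,000 × 15% = 12,600
  233,000 × 28% = 65,240
  544,000 × 40% = 217,600
  → 295,440
  Less jobs credit 11,000 → 284,440

284,440 > 225,250, so the general income tax governs.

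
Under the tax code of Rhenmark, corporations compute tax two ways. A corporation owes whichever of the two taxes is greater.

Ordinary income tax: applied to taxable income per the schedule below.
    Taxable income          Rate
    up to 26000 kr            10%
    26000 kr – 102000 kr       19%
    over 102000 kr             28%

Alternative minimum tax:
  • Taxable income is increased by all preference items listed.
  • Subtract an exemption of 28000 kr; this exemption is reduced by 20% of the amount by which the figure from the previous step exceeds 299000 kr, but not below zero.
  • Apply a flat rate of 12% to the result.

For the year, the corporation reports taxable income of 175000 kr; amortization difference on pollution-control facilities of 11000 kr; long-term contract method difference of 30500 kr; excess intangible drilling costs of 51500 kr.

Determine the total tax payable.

37480 kr

Ordinary income tax:
  26000 kr × 10% = 2600 kr
  76000 kr × 19% = 14440 kr
  73000 kr × 28% = 20440 kr
  → 37480 kr

Alternative minimum tax:
  Adjusted income: 175000 kr + 11000 kr + 30500 kr + 51500 kr = 268000 kr
  Exemption: 268000 kr ≤ 299000 kr, so full 28000 kr applies
  Base: 268000 kr − 28000 kr = 240000 kr
  240000 kr × 12% = 28800 kr

37480 kr > 28800 kr, so the ordinary income tax governs.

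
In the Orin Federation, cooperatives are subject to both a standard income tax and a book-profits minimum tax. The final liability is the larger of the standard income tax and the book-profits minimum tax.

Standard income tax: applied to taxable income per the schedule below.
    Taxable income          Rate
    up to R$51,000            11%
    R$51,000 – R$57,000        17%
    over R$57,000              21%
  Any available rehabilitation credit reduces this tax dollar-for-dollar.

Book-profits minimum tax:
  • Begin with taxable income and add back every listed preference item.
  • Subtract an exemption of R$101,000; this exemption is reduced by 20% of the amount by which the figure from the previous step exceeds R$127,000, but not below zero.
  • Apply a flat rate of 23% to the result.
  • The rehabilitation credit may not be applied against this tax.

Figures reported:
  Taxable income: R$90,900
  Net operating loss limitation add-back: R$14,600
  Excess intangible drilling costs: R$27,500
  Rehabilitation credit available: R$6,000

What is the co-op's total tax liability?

R$7,749

Book-profits minimum tax:
  Adjusted income: R$90,900 + R$14,600 + R$27,500 = R$133,000
  Exemption: R$101,000 − 20% × (R$133,000 − R$127,000) = R$101,000 − R$1,200 = R$99,800
  Base: R$133,000 − R$99,800 = R$33,200
  R$33,200 × 23% = R$7,636

Standard income tax:
  R$51,000 × 11% = R$5,610
  R$6,000 × 17% = R$1,020
  R$33,900 × 21% = R$7,119
  → R$13,749
  Less rehabilitation credit R$6,000 → R$7,749

R$7,749 > R$7,636, so the standard income tax governs.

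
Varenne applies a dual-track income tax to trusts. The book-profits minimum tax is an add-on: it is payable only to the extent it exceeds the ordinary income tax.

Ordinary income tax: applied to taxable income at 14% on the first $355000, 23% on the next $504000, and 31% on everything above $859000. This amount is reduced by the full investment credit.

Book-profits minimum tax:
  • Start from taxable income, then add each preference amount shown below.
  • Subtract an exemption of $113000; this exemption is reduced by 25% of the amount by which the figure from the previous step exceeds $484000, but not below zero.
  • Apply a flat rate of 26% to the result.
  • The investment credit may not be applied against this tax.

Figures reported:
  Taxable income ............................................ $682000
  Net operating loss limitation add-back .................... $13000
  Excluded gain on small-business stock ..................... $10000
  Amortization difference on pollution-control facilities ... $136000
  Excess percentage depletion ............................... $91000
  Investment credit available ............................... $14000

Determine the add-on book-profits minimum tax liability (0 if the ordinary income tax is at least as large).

$131150

Ordinary income tax:
  $355000 × 14% = $49700
  $327000 × 23% = $75210
  → $124910
  Less investment credit $14000 → $110910

Book-profits minimum tax:
  Adjusted income: $682000 + $13000 + $10000 + $136000 + $91000 = $932000
  Exemption: $113000 − 25% × ($932000 − $484000) = $113000 − $112000 = $1000
  Base: $932000 − $1000 = $931000
  $931000 × 26% = $242060

Excess of book-profits minimum tax over ordinary income tax: $242060 − $110910 = $131150.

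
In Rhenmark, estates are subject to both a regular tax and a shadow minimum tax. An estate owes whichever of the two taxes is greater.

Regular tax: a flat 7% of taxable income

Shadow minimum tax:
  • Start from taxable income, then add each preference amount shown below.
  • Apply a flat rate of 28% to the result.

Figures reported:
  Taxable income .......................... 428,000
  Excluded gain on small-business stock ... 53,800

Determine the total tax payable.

Regular tax:
  428,000 × 7% = 29,960

Shadow minimum tax:
  Adjusted income: 428,000 + 53,800 = 481,800
  481,800 × 28% = 134,904

134,904 > 29,960, so the shadow minimum tax is the binding amount.

134,904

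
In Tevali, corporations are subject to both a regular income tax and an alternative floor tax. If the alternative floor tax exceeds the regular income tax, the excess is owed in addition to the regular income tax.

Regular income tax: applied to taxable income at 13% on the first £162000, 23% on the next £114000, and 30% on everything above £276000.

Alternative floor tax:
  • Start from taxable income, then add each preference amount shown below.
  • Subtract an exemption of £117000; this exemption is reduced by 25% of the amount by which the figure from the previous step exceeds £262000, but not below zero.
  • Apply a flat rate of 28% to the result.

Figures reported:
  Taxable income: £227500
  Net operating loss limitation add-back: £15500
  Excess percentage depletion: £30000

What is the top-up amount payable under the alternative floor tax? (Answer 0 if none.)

Alternative floor tax:
  Adjusted income: £227500 + £15500 + £30000 = £273000
  Exemption: £117000 − 25% × (£273000 − £262000) = £117000 − £2750 = £114250
  Base: £273000 − £114250 = £158750
  £158750 × 28% = £44450

Regular income tax:
  £162000 × 13% = £21060
  £65500 × 23% = £15065
  → £36125

Excess of alternative floor tax over regular income tax: £44450 − £36125 = £8325.

£8325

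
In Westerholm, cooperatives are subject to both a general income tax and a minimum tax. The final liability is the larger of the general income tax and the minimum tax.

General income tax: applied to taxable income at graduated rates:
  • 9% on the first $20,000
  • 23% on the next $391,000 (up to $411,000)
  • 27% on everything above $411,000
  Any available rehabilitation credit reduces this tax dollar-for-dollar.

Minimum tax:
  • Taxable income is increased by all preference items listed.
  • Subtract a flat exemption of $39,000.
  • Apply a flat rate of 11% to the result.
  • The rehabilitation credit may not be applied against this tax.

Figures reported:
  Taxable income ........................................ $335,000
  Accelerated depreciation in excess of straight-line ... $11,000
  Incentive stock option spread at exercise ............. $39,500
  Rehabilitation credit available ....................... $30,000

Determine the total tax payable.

$44,250

General income tax:
  $20,000 × 9% = $1,800
  $315,000 × 23% = $72,450
  → $74,250
  Less rehabilitation credit $30,000 → $44,250

Minimum tax:
  Adjusted income: $335,000 + $11,000 + $39,500 = $385,500
  Less exemption $39,000 → base $346,500
  $346,500 × 11% = $38,115

$44,250 > $38,115, so the general income tax governs.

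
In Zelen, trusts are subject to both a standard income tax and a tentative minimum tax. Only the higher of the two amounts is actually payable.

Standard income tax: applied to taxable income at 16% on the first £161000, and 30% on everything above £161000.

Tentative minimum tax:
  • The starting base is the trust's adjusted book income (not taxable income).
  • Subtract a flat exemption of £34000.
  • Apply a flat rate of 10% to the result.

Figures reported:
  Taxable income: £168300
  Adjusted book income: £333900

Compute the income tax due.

Standard income tax:
  £161000 × 16% = £25760
  £7300 × 30% = £2190
  → £27950

Tentative minimum tax:
  Base (adjusted book income): £333900
  Less exemption £34000 → base £299900
  £299900 × 10% = £29990

£29990 > £27950, so the tentative minimum tax is the binding amount.

£29990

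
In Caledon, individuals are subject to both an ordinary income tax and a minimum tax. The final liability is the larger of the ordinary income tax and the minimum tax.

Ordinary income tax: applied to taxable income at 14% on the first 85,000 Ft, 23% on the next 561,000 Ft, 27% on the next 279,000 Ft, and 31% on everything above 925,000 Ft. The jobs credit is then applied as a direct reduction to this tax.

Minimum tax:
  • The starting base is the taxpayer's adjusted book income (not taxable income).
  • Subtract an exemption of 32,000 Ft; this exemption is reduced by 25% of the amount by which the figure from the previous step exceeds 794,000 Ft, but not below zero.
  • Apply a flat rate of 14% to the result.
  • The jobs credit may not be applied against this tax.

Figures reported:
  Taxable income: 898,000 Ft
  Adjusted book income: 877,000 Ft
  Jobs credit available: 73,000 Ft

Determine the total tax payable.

Ordinary income tax:
  85,000 Ft × 14% = 11,900 Ft
  561,000 Ft × 23% = 129,030 Ft
  252,000 Ft × 27% = 68,040 Ft
  → 208,970 Ft
  Less jobs credit 73,000 Ft → 135,970 Ft

Minimum tax:
  Base (adjusted book income): 877,000 Ft
  Exemption: 32,000 Ft − 25% × (877,000 Ft − 794,000 Ft) = 32,000 Ft − 20,750 Ft = 11,250 Ft
  Base: 877,000 Ft − 11,250 Ft = 865,750 Ft
  865,750 Ft × 14% = 121,205 Ft

135,970 Ft > 121,205 Ft, so the ordinary income tax governs.

135,970 Ft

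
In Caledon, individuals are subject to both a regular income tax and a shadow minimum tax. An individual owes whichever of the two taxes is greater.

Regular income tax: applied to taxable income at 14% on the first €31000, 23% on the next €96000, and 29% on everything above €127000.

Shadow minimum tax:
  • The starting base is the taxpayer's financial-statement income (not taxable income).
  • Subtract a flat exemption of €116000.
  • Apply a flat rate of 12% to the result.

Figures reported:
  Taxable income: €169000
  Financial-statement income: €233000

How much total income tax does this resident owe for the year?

€38600

Shadow minimum tax:
  Base (financial-statement income): €233000
  Less exemption €116000 → base €117000
  €117000 × 12% = €14040

Regular income tax:
  €31000 × 14% = €4340
  €96000 × 23% = €22080
  €42000 × 29% = €12180
  → €38600

€38600 > €14040, so the regular income tax governs.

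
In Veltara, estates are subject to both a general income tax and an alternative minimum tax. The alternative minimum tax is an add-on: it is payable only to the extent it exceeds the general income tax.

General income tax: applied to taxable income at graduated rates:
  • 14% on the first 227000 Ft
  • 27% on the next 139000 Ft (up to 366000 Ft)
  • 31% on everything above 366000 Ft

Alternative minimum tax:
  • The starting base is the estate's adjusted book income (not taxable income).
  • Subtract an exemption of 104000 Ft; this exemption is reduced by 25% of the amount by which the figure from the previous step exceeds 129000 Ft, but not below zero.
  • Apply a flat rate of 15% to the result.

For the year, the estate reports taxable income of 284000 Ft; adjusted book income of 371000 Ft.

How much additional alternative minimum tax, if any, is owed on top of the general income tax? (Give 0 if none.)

Alternative minimum tax:
  Base (adjusted book income): 371000 Ft
  Exemption: 104000 Ft − 25% × (371000 Ft − 129000 Ft) = 104000 Ft − 60500 Ft = 43500 Ft
  Base: 371000 Ft − 43500 Ft = 327500 Ft
  327500 Ft × 15% = 49125 Ft

General income tax:
  227000 Ft × 14% = 31780 Ft
  57000 Ft × 27% = 15390 Ft
  → 47170 Ft

Excess of alternative minimum tax over general income tax: 49125 Ft − 47170 Ft = 1955 Ft.

1955 Ft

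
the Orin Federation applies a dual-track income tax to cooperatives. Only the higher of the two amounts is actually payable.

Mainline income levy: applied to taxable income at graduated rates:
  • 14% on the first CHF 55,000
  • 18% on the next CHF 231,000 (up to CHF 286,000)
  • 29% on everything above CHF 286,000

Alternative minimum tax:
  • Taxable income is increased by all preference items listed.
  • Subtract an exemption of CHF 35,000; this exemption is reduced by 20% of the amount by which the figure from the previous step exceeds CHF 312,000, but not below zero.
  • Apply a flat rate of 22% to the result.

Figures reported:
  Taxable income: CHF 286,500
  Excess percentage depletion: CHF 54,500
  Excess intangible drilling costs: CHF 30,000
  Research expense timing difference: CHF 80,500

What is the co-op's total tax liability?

CHF 97,768

Alternative minimum tax:
  Adjusted income: CHF 286,500 + CHF 54,500 + CHF 30,000 + CHF 80,500 = CHF 451,500
  Exemption: CHF 35,000 − 20% × (CHF 451,500 − CHF 312,000) = CHF 35,000 − CHF 27,900 = CHF 7,100
  Base: CHF 451,500 − CHF 7,100 = CHF 444,400
  CHF 444,400 × 22% = CHF 97,768

Mainline income levy:
  CHF 55,000 × 14% = CHF 7,700
  CHF 231,000 × 18% = CHF 41,580
  CHF 500 × 29% = CHF 145
  → CHF 49,425

CHF 97,768 > CHF 49,425, so the alternative minimum tax is the binding amount.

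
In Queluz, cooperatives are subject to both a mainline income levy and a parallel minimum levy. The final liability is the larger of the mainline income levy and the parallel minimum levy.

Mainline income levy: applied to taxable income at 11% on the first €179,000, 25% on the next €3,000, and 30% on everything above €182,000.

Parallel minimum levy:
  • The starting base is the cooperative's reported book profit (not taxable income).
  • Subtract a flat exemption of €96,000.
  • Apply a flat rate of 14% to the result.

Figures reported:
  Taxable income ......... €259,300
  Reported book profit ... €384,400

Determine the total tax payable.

Parallel minimum levy:
  Base (reported book profit): €384,400
  Less exemption €96,000 → base €288,400
  €288,400 × 14% = €40,376

Mainline income levy:
  €179,000 × 11% = €19,690
  €3,000 × 25% = €750
  €77,300 × 30% = €23,190
  → €43,630

€43,630 > €40,376, so the mainline income levy governs.

€43,630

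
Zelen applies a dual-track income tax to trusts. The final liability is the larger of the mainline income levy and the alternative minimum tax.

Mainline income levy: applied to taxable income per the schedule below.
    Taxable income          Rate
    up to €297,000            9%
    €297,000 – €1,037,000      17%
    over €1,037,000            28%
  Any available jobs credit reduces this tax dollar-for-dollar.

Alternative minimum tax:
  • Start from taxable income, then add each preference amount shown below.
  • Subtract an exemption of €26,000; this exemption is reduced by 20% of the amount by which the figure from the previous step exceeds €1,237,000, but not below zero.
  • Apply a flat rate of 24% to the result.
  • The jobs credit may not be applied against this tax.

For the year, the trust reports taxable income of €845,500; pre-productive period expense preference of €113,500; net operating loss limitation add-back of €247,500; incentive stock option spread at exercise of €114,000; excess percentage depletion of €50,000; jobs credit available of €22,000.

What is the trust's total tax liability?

€328,920

Alternative minimum tax:
  Adjusted income: €845,500 + €113,500 + €247,500 + €114,000 + €50,000 = €1,370,500
  Exemption: 20% × (€1,370,500 − €1,237,000) = €26,700 ≥ €26,000, so the exemption is fully phased out
  Base: €1,370,500 − €0 = €1,370,500
  €1,370,500 × 24% = €328,920

Mainline income levy:
  €297,000 × 9% = €26,730
  €548,500 × 17% = €93,245
  → €119,975
  Less jobs credit €22,000 → €97,975

€328,920 > €97,975, so the alternative minimum tax is the binding amount.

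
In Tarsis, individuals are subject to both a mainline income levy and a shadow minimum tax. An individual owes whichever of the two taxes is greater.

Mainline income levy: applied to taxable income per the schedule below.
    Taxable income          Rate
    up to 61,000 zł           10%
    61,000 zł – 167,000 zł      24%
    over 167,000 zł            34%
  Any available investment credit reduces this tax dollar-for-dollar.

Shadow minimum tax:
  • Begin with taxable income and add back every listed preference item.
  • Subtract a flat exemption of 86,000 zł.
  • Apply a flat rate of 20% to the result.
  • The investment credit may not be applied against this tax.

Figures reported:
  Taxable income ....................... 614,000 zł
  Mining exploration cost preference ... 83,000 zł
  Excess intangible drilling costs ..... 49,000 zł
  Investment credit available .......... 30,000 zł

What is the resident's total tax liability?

Mainline income levy:
  61,000 zł × 10% = 6,100 zł
  106,000 zł × 24% = 25,440 zł
  447,000 zł × 34% = 151,980 zł
  → 183,520 zł
  Less investment credit 30,000 zł → 153,520 zł

Shadow minimum tax:
  Adjusted income: 614,000 zł + 83,000 zł + 49,000 zł = 746,000 zł
  Less exemption 86,000 zł → base 660,000 zł
  660,000 zł × 20% = 132,000 zł

153,520 zł > 132,000 zł, so the mainline income levy governs.

153,520 zł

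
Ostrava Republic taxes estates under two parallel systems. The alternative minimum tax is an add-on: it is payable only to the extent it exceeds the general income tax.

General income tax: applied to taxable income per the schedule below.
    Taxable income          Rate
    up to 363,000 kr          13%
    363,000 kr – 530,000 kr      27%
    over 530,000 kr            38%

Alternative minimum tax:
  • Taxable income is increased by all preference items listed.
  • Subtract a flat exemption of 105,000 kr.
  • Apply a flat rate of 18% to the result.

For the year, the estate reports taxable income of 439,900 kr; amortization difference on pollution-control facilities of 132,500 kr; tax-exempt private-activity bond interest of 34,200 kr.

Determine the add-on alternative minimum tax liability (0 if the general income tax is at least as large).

General income tax:
  363,000 kr × 13% = 47,190 kr
  76,900 kr × 27% = 20,763 kr
  → 67,953 kr

Alternative minimum tax:
  Adjusted income: 439,900 kr + 132,500 kr + 34,200 kr = 606,600 kr
  Less exemption 105,000 kr → base 501,600 kr
  501,600 kr × 18% = 90,288 kr

Excess of alternative minimum tax over general income tax: 90,288 kr − 67,953 kr = 22,335 kr.

22,335 kr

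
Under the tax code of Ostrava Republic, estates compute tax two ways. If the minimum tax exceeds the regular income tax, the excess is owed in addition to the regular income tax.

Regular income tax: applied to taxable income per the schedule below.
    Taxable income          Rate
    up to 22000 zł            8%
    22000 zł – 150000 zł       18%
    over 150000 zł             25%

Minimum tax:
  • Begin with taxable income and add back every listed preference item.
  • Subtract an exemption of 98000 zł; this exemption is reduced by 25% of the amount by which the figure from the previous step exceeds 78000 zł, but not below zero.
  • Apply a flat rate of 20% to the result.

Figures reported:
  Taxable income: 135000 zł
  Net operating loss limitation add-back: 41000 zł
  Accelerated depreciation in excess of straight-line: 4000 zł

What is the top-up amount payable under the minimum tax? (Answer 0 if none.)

0 zł

Regular income tax:
  22000 zł × 8% = 1760 zł
  113000 zł × 18% = 20340 zł
  → 22100 zł

Minimum tax:
  Adjusted income: 135000 zł + 41000 zł + 4000 zł = 180000 zł
  Exemption: 98000 zł − 25% × (180000 zł − 78000 zł) = 98000 zł − 25500 zł = 72500 zł
  Base: 180000 zł − 72500 zł = 107500 zł
  107500 zł × 20% = 21500 zł

21500 zł ≤ 22100 zł, so no add-on is due.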